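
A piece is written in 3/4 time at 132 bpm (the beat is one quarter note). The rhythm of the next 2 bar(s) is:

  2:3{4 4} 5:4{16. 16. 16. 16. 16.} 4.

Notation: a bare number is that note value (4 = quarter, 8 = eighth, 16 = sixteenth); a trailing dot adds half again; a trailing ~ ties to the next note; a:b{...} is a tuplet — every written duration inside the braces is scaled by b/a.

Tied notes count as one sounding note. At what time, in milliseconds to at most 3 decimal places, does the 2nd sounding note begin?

note 2 onset = 3/2b = 681.818ms

1. 0.0ms @ 0 + 681.818ms (3/2)
2. 681.818ms @ 3/2 + 681.818ms (3/2)
3. 1363.636ms @ 3 + 136.364ms (3/10)
4. 1500.0ms @ 33/10 + 136.364ms (3/10)
5. 1636.364ms @ 18/5 + 136.364ms (3/10)
6. 1772.727ms @ 39/10 + 136.364ms (3/10)
7. 1909.091ms @ 21/5 + 136.364ms (3/10)
8. 2045.455ms @ 9/2 + 681.818ms (3/2)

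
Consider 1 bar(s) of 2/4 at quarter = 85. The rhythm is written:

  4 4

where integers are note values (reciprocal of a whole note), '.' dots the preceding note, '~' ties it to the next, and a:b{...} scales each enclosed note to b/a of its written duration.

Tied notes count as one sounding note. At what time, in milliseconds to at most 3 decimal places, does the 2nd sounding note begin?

note 2 onset = 1b = 705.882ms

1. 0.0ms @ 0 + 705.882ms (1)
2. 705.882ms @ 1 + 705.882ms (1)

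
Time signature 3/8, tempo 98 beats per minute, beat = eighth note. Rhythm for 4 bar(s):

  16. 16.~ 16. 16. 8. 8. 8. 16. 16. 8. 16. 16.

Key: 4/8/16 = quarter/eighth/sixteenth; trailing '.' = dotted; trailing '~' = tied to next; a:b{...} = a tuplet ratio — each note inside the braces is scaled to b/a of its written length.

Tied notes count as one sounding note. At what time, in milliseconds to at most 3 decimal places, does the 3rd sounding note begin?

1. 0.0ms @ 0 + 459.184ms (3/4)
2. 459.184ms @ 3/4 + 918.367ms (3/2)
3. 1377.551ms @ 9/4 + 459.184ms (3/4)
4. 1836.735ms @ 3 + 918.367ms (3/2)
5. 2755.102ms @ 9/2 + 918.367ms (3/2)
6. 3673.469ms @ 6 + 918.367ms (3/2)
7. 4591.837ms @ 15/2 + 459.184ms (3/4)
8. 5051.02ms @ 33/4 + 459.184ms (3/4)
9. 5510.204ms @ 9 + 918.367ms (3/2)
10. 6428.571ms @ 21/2 + 459.184ms (3/4)
11. 6887.755ms @ 45/4 + 459.184ms (3/4)

note 3 onset = 9/4b = 1377.551ms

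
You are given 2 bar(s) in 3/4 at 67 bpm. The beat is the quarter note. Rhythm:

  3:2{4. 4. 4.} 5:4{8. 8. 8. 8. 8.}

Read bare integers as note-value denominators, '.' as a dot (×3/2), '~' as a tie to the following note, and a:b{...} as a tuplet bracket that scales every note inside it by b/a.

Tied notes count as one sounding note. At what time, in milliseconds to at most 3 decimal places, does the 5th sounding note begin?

note 5 onset = 18/5b = 3223.881ms

1. 0.0ms @ 0 + 895.522ms (1)
2. 895.522ms @ 1 + 895.522ms (1)
3. 1791.045ms @ 2 + 895.522ms (1)
4. 2686.567ms @ 3 + 537.313ms (3/5)
5. 3223.881ms @ 18/5 + 537.313ms (3/5)
6. 3761.194ms @ 21/5 + 537.313ms (3/5)
7. 4298.507ms @ 24/5 + 537.313ms (3/5)
8. 4835.821ms @ 27/5 + 537.313ms (3/5)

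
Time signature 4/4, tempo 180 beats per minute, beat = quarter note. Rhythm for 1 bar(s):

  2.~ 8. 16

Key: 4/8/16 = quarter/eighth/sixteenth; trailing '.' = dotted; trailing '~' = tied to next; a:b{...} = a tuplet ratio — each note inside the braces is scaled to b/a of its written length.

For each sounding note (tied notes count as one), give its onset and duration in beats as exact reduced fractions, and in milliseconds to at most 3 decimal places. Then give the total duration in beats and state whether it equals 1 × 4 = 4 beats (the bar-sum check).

1) 0.0ms=0b +1250.0ms=15/4b
2) 1250.0ms=15/4b +83.333ms=1/4b
Σ=4b of 4 (180bpm 4/4) — PASS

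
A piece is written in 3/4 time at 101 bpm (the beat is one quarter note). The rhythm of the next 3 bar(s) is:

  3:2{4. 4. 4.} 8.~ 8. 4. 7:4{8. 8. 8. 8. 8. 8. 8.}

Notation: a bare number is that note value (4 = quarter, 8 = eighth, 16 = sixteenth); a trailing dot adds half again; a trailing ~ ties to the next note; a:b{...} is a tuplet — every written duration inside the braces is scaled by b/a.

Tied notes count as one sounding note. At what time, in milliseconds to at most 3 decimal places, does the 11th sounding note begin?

1. 0.0ms @ 0 + 594.059ms (1)
2. 594.059ms @ 1 + 594.059ms (1)
3. 1188.119ms @ 2 + 594.059ms (1)
4. 1782.178ms @ 3 + 891.089ms (3/2)
5. 2673.267ms @ 9/2 + 891.089ms (3/2)
6. 3564.356ms @ 6 + 254.597ms (3/7)
7. 3818.953ms @ 45/7 + 254.597ms (3/7)
8. 4073.55ms @ 48/7 + 254.597ms (3/7)
9. 4328.147ms @ 51/7 + 254.597ms (3/7)
10. 4582.744ms @ 54/7 + 254.597ms (3/7)
11. 4837.341ms @ 57/7 + 254.597ms (3/7)
12. 5091.938ms @ 60/7 + 254.597ms (3/7)

note 11 onset = 57/7b = 4837.341ms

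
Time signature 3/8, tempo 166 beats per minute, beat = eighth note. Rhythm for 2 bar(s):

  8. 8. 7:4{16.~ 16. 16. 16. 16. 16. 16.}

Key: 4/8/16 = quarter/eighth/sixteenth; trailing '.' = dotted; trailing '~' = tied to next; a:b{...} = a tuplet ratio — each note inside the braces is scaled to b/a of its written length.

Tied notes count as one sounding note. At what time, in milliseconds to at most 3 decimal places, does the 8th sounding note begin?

note 8 onset = 39/7b = 2013.769ms

1. 0.0ms @ 0 + 542.169ms (3/2)
2. 542.169ms @ 3/2 + 542.169ms (3/2)
3. 1084.337ms @ 3 + 309.811ms (6/7)
4. 1394.148ms @ 27/7 + 154.905ms (3/7)
5. 1549.053ms @ 30/7 + 154.905ms (3/7)
6. 1703.959ms @ 33/7 + 154.905ms (3/7)
7. 1858.864ms @ 36/7 + 154.905ms (3/7)
8. 2013.769ms @ 39/7 + 154.905ms (3/7)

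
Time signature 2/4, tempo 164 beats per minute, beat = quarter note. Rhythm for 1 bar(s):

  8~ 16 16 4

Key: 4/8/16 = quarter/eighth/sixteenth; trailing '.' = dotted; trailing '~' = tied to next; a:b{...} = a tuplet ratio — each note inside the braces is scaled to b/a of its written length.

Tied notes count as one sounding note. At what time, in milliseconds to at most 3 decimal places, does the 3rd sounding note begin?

note 3 onset = 1b = 365.854ms

1. 0.0ms @ 0 + 274.39ms (3/4)
2. 274.39ms @ 3/4 + 91.463ms (1/4)
3. 365.854ms @ 1 + 365.854ms (1)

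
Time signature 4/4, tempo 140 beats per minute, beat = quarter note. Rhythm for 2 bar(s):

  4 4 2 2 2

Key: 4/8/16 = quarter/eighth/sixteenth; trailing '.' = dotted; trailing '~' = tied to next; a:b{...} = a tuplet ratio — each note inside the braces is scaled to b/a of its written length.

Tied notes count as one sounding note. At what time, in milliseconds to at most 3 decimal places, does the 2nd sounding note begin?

note 2 onset = 1b = 428.571ms

1. 0.0ms @ 0 + 428.571ms (1)
2. 428.571ms @ 1 + 428.571ms (1)
3. 857.143ms @ 2 + 857.143ms (2)
4. 1714.286ms @ 4 + 857.143ms (2)
5. 2571.429ms @ 6 + 857.143ms (2)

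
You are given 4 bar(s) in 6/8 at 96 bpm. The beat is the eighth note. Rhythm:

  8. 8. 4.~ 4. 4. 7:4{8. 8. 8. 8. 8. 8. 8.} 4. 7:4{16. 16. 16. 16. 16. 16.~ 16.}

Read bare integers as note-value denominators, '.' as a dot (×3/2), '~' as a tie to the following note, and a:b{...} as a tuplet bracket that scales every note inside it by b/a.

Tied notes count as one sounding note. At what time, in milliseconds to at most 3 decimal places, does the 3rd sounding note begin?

1. 0.0ms @ 0 + 937.5ms (3/2)
2. 937.5ms @ 3/2 + 937.5ms (3/2)
3. 1875.0ms @ 3 + 3750.0ms (6)
4. 5625.0ms @ 9 + 1875.0ms (3)
5. 7500.0ms @ 12 + 535.714ms (6/7)
6. 8035.714ms @ 90/7 + 535.714ms (6/7)
7. 8571.429ms @ 96/7 + 535.714ms (6/7)
8. 9107.143ms @ 102/7 + 535.714ms (6/7)
9. 9642.857ms @ 108/7 + 535.714ms (6/7)
10. 10178.571ms @ 114/7 + 535.714ms (6/7)
11. 10714.286ms @ 120/7 + 535.714ms (6/7)
12. 11250.0ms @ 18 + 1875.0ms (3)
13. 13125.0ms @ 21 + 267.857ms (3/7)
14. 13392.857ms @ 150/7 + 267.857ms (3/7)
15. 13660.714ms @ 153/7 + 267.857ms (3/7)
16. 13928.571ms @ 156/7 + 267.857ms (3/7)
17. 14196.429ms @ 159/7 + 267.857ms (3/7)
18. 14464.286ms @ 162/7 + 535.714ms (6/7)

note 3 onset = 3b = 1875.0ms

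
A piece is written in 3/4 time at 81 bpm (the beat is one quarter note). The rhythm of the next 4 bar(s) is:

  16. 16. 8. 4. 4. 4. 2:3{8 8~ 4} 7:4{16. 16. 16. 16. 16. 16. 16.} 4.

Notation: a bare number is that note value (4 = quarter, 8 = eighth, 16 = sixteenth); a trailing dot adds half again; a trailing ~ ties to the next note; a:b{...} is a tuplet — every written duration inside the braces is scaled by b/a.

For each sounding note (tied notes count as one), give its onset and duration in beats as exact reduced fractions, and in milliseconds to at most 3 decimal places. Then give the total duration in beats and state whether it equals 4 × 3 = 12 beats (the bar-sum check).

1) 0.0ms=0b +277.778ms=3/8b
2) 277.778ms=3/8b +277.778ms=3/8b
3) 555.556ms=3/4b +555.556ms=3/4b
4) 1111.111ms=3/2b +1111.111ms=3/2b
5) 2222.222ms=3b +1111.111ms=3/2b
6) 3333.333ms=9/2b +1111.111ms=3/2b
7) 4444.444ms=6b +555.556ms=3/4b
8) 5000.0ms=27/4b +1666.667ms=9/4b
9) 6666.667ms=9b +158.73ms=3/14b
10) 6825.397ms=129/14b +158.73ms=3/14b
11) 6984.127ms=66/7b +158.73ms=3/14b
12) 7142.857ms=135/14b +158.73ms=3/14b
13) 7301.587ms=69/7b +158.73ms=3/14b
14) 7460.317ms=141/14b +158.73ms=3/14b
15) 7619.048ms=72/7b +158.73ms=3/14b
16) 7777.778ms=21/2b +1111.111ms=3/2b
Σ=12b of 12 (81bpm 3/4) — PASS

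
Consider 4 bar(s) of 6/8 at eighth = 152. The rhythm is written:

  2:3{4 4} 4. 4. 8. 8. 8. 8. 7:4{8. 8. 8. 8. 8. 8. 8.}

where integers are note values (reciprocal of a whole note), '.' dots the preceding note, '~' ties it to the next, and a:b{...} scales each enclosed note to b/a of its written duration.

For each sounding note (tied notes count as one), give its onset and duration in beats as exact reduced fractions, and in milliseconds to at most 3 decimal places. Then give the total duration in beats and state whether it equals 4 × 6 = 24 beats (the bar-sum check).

1) 0.0ms=0b +1184.211ms=3b
2) 1184.211ms=3b +1184.211ms=3b
3) 2368.421ms=6b +1184.211ms=3b
4) 3552.632ms=9b +1184.211ms=3b
5) 4736.842ms=12b +592.105ms=3/2b
6) 5328.947ms=27/2b +592.105ms=3/2b
7) 5921.053ms=15b +592.105ms=3/2b
8) 6513.158ms=33/2b +592.105ms=3/2b
9) 7105.263ms=18b +338.346ms=6/7b
10) 7443.609ms=132/7b +338.346ms=6/7b
11) 7781.955ms=138/7b +338.346ms=6/7b
12) 8120.301ms=144/7b +338.346ms=6/7b
13) 8458.647ms=150/7b +338.346ms=6/7b
14) 8796.992ms=156/7b +338.346ms=6/7b
15) 9135.338ms=162/7b +338.346ms=6/7b
Σ=24b of 24 (152bpm 6/8) — PASS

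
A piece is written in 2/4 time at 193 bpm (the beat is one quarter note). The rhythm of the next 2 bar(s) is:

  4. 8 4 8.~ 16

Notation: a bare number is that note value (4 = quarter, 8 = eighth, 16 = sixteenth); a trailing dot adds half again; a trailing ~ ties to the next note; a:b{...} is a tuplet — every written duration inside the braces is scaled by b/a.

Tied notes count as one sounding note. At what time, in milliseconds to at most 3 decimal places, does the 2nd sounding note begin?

1. 0.0ms @ 0 + 466.321ms (3/2)
2. 466.321ms @ 3/2 + 155.44ms (1/2)
3. 621.762ms @ 2 + 310.881ms (1)
4. 932.642ms @ 3 + 310.881ms (1)

note 2 onset = 3/2b = 466.321ms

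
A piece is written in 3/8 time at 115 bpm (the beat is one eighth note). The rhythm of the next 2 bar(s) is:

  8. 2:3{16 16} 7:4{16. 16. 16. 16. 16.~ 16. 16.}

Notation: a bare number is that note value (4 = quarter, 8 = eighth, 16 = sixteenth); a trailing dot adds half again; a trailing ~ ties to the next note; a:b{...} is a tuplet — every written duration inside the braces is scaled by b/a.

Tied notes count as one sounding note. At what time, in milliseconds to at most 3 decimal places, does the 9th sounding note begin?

1. 0.0ms @ 0 + 782.609ms (3/2)
2. 782.609ms @ 3/2 + 391.304ms (3/4)
3. 1173.913ms @ 9/4 + 391.304ms (3/4)
4. 1565.217ms @ 3 + 223.602ms (3/7)
5. 1788.82ms @ 24/7 + 223.602ms (3/7)
6. 2012.422ms @ 27/7 + 223.602ms (3/7)
7. 2236.025ms @ 30/7 + 223.602ms (3/7)
8. 2459.627ms @ 33/7 + 447.205ms (6/7)
9. 2906.832ms @ 39/7 + 223.602ms (3/7)

note 9 onset = 39/7b = 2906.832ms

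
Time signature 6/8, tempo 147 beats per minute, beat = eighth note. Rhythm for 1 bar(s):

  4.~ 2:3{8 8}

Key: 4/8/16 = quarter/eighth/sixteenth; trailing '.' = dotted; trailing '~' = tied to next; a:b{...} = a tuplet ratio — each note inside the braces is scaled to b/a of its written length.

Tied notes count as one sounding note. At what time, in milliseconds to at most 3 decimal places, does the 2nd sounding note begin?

note 2 onset = 9/2b = 1836.735ms

1. 0.0ms @ 0 + 1836.735ms (9/2)
2. 1836.735ms @ 9/2 + 612.245ms (3/2)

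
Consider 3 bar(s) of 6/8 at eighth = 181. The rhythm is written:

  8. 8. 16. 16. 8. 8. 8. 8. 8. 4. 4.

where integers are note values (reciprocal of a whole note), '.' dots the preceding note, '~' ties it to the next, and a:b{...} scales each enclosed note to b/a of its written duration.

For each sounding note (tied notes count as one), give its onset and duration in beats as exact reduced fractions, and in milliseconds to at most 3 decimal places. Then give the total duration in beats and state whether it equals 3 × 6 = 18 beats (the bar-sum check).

1) 0.0ms=0b +497.238ms=3/2b
2) 497.238ms=3/2b +497.238ms=3/2b
3) 994.475ms=3b +248.619ms=3/4b
4) 1243.094ms=15/4b +248.619ms=3/4b
5) 1491.713ms=9/2b +497.238ms=3/2b
6) 1988.95ms=6b +497.238ms=3/2b
7) 2486.188ms=15/2b +497.238ms=3/2b
8) 2983.425ms=9b +497.238ms=3/2b
9) 3480.663ms=21/2b +497.238ms=3/2b
10) 3977.901ms=12b +994.475ms=3b
11) 4972.376ms=15b +994.475ms=3b
Σ=18b of 18 (181bpm 6/8) — PASS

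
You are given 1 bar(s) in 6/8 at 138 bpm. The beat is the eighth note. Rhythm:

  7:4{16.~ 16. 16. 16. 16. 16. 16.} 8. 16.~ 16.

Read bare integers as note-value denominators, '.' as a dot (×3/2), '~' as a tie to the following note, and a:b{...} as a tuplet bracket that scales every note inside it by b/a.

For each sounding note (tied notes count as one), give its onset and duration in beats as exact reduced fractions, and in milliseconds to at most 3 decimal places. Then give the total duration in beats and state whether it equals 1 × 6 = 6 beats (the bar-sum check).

1) 0.0ms=0b +372.671ms=6/7b
2) 372.671ms=6/7b +186.335ms=3/7b
3) 559.006ms=9/7b +186.335ms=3/7b
4) 745.342ms=12/7b +186.335ms=3/7b
5) 931.677ms=15/7b +186.335ms=3/7b
6) 1118.012ms=18/7b +186.335ms=3/7b
7) 1304.348ms=3b +652.174ms=3/2b
8) 1956.522ms=9/2b +652.174ms=3/2b
Σ=6b of 6 (138bpm 6/8) — PASS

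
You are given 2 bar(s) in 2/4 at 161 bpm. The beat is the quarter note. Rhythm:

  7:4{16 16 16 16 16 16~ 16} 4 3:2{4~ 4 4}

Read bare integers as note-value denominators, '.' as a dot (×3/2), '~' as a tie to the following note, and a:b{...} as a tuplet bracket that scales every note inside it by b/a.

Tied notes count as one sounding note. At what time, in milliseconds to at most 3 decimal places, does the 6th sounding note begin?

note 6 onset = 5/7b = 266.193ms

1. 0.0ms @ 0 + 53.239ms (1/7)
2. 53.239ms @ 1/7 + 53.239ms (1/7)
3. 106.477ms @ 2/7 + 53.239ms (1/7)
4. 159.716ms @ 3/7 + 53.239ms (1/7)
5. 212.955ms @ 4/7 + 53.239ms (1/7)
6. 266.193ms @ 5/7 + 106.477ms (2/7)
7. 372.671ms @ 1 + 372.671ms (1)
8. 745.342ms @ 2 + 496.894ms (4/3)
9. 1242.236ms @ 10/3 + 248.447ms (2/3)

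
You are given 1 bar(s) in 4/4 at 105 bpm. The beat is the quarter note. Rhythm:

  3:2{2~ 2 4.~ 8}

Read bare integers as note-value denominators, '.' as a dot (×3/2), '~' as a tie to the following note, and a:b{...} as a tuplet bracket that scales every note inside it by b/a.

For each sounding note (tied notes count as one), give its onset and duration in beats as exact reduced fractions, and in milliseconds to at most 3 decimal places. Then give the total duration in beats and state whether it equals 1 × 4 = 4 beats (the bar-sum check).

1) 0.0ms=0b +1523.81ms=8/3b
2) 1523.81ms=8/3b +761.905ms=4/3b
Σ=4b of 4 (105bpm 4/4) — PASS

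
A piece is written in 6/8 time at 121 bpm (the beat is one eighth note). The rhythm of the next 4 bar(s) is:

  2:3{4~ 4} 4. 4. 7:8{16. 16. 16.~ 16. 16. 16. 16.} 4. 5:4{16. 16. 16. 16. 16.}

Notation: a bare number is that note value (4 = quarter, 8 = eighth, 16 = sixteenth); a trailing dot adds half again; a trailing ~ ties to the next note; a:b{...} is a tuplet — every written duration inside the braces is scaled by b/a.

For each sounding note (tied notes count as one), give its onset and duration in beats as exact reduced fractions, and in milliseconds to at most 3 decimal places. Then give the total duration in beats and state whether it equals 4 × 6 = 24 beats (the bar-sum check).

1) 0.0ms=0b +2975.207ms=6b
2) 2975.207ms=6b +1487.603ms=3b
3) 4462.81ms=9b +1487.603ms=3b
4) 5950.413ms=12b +425.03ms=6/7b
5) 6375.443ms=90/7b +425.03ms=6/7b
6) 6800.472ms=96/7b +850.059ms=12/7b
7) 7650.531ms=108/7b +425.03ms=6/7b
8) 8075.561ms=114/7b +425.03ms=6/7b
9) 8500.59ms=120/7b +425.03ms=6/7b
10) 8925.62ms=18b +1487.603ms=3b
11) 10413.223ms=21b +297.521ms=3/5b
12) 10710.744ms=108/5b +297.521ms=3/5b
13) 11008.264ms=111/5b +297.521ms=3/5b
14) 11305.785ms=114/5b +297.521ms=3/5b
15) 11603.306ms=117/5b +297.521ms=3/5b
Σ=24b of 24 (121bpm 6/8) — PASS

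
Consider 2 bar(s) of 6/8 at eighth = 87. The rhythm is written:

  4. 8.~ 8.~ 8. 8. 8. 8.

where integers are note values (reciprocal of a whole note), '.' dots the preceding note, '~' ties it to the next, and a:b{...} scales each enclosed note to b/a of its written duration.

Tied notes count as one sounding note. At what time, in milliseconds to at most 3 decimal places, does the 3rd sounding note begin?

note 3 onset = 15/2b = 5172.414ms

1. 0.0ms @ 0 + 2068.966ms (3)
2. 2068.966ms @ 3 + 3103.448ms (9/2)
3. 5172.414ms @ 15/2 + 1034.483ms (3/2)
4. 6206.897ms @ 9 + 1034.483ms (3/2)
5. 7241.379ms @ 21/2 + 1034.483ms (3/2)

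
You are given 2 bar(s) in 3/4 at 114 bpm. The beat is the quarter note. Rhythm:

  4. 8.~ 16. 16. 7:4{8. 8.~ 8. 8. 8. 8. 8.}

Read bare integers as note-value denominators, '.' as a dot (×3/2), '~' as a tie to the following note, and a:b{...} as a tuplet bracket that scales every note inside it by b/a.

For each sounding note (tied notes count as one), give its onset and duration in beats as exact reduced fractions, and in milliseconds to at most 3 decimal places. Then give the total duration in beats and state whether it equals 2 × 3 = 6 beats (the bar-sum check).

1) 0.0ms=0b +789.474ms=3/2b
2) 789.474ms=3/2b +592.105ms=9/8b
3) 1381.579ms=21/8b +197.368ms=3/8b
4) 1578.947ms=3b +225.564ms=3/7b
5) 1804.511ms=24/7b +451.128ms=6/7b
6) 2255.639ms=30/7b +225.564ms=3/7b
7) 2481.203ms=33/7b +225.564ms=3/7b
8) 2706.767ms=36/7b +225.564ms=3/7b
9) 2932.331ms=39/7b +225.564ms=3/7b
Σ=6b of 6 (114bpm 3/4) — PASS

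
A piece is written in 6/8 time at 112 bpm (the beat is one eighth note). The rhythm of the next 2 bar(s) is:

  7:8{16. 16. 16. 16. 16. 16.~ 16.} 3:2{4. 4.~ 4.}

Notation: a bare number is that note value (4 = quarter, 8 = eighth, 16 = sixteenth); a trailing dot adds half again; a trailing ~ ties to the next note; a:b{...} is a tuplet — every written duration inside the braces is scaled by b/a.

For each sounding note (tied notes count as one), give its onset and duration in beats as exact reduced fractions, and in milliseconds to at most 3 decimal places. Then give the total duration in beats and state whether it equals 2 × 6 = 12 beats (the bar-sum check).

1) 0.0ms=0b +459.184ms=6/7b
2) 459.184ms=6/7b +459.184ms=6/7b
3) 918.367ms=12/7b +459.184ms=6/7b
4) 1377.551ms=18/7b +459.184ms=6/7b
5) 1836.735ms=24/7b +459.184ms=6/7b
6) 2295.918ms=30/7b +918.367ms=12/7b
7) 3214.286ms=6b +1071.429ms=2b
8) 4285.714ms=8b +2142.857ms=4b
Σ=12b of 12 (112bpm 6/8) — PASS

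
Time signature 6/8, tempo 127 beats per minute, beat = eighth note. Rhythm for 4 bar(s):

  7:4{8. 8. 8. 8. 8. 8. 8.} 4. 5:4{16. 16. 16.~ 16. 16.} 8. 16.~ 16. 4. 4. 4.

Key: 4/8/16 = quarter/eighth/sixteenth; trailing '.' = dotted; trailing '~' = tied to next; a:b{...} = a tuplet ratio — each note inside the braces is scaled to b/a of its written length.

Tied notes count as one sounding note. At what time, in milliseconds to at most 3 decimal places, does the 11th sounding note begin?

note 11 onset = 51/5b = 4818.898ms

1. 0.0ms @ 0 + 404.949ms (6/7)
2. 404.949ms @ 6/7 + 404.949ms (6/7)
3. 809.899ms @ 12/7 + 404.949ms (6/7)
4. 1214.848ms @ 18/7 + 404.949ms (6/7)
5. 1619.798ms @ 24/7 + 404.949ms (6/7)
6. 2024.747ms @ 30/7 + 404.949ms (6/7)
7. 2429.696ms @ 36/7 + 404.949ms (6/7)
8. 2834.646ms @ 6 + 1417.323ms (3)
9. 4251.969ms @ 9 + 283.465ms (3/5)
10. 4535.433ms @ 48/5 + 283.465ms (3/5)
11. 4818.898ms @ 51/5 + 566.929ms (6/5)
12. 5385.827ms @ 57/5 + 283.465ms (3/5)
13. 5669.291ms @ 12 + 708.661ms (3/2)
14. 6377.953ms @ 27/2 + 708.661ms (3/2)
15. 7086.614ms @ 15 + 1417.323ms (3)
16. 8503.937ms @ 18 + 1417.323ms (3)
17. 9921.26ms @ 21 + 1417.323ms (3)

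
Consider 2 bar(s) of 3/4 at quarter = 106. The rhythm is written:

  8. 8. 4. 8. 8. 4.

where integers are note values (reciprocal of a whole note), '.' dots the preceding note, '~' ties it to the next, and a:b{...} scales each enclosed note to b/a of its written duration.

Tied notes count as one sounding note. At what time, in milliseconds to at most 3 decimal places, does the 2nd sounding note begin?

1. 0.0ms @ 0 + 424.528ms (3/4)
2. 424.528ms @ 3/4 + 424.528ms (3/4)
3. 849.057ms @ 3/2 + 849.057ms (3/2)
4. 1698.113ms @ 3 + 424.528ms (3/4)
5. 2122.642ms @ 15/4 + 424.528ms (3/4)
6. 2547.17ms @ 9/2 + 849.057ms (3/2)

note 2 onset = 3/4b = 424.528ms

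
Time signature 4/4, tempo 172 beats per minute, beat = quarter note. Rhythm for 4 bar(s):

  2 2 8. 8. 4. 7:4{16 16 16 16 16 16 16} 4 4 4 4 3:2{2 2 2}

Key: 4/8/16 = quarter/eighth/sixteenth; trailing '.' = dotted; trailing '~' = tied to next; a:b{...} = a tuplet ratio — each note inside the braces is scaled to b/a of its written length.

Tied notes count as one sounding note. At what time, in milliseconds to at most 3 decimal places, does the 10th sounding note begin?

1. 0.0ms @ 0 + 697.674ms (2)
2. 697.674ms @ 2 + 697.674ms (2)
3. 1395.349ms @ 4 + 261.628ms (3/4)
4. 1656.977ms @ 19/4 + 261.628ms (3/4)
5. 1918.605ms @ 11/2 + 523.256ms (3/2)
6. 2441.86ms @ 7 + 49.834ms (1/7)
7. 2491.694ms @ 50/7 + 49.834ms (1/7)
8. 2541.528ms @ 51/7 + 49.834ms (1/7)
9. 2591.362ms @ 52/7 + 49.834ms (1/7)
10. 2641.196ms @ 53/7 + 49.834ms (1/7)
11. 2691.03ms @ 54/7 + 49.834ms (1/7)
12. 2740.864ms @ 55/7 + 49.834ms (1/7)
13. 2790.698ms @ 8 + 348.837ms (1)
14. 3139.535ms @ 9 + 348.837ms (1)
15. 3488.372ms @ 10 + 348.837ms (1)
16. 3837.209ms @ 11 + 348.837ms (1)
17. 4186.047ms @ 12 + 465.116ms (4/3)
18. 4651.163ms @ 40/3 + 465.116ms (4/3)
19. 5116.279ms @ 44/3 + 465.116ms (4/3)

note 10 onset = 53/7b = 2641.196ms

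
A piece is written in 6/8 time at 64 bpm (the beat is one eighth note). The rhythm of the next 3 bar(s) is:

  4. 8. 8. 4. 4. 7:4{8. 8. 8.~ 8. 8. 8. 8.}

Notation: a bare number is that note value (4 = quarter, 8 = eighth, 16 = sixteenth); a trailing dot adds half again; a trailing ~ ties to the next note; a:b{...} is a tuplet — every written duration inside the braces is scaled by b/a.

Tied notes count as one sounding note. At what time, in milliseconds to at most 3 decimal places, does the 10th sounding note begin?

1. 0.0ms @ 0 + 2812.5ms (3)
2. 2812.5ms @ 3 + 1406.25ms (3/2)
3. 4218.75ms @ 9/2 + 1406.25ms (3/2)
4. 5625.0ms @ 6 + 2812.5ms (3)
5. 8437.5ms @ 9 + 2812.5ms (3)
6. 11250.0ms @ 12 + 803.571ms (6/7)
7. 12053.571ms @ 90/7 + 803.571ms (6/7)
8. 12857.143ms @ 96/7 + 1607.143ms (12/7)
9. 14464.286ms @ 108/7 + 803.571ms (6/7)
10. 15267.857ms @ 114/7 + 803.571ms (6/7)
11. 16071.429ms @ 120/7 + 803.571ms (6/7)

note 10 onset = 114/7b = 15267.857ms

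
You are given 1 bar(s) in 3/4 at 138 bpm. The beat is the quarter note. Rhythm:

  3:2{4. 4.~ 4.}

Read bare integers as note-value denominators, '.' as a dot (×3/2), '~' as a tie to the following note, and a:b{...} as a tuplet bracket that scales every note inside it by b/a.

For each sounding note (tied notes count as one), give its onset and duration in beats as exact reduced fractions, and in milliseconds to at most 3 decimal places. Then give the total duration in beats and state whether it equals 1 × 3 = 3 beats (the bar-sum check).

1) 0.0ms=0b +434.783ms=1b
2) 434.783ms=1b +869.565ms=2b
Σ=3b of 3 (138bpm 3/4) — PASS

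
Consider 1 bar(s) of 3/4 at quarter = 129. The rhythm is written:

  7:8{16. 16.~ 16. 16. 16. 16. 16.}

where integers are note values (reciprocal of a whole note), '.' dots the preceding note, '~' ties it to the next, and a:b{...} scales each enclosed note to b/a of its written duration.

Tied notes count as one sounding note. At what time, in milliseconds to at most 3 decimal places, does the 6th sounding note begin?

1. 0.0ms @ 0 + 199.336ms (3/7)
2. 199.336ms @ 3/7 + 398.671ms (6/7)
3. 598.007ms @ 9/7 + 199.336ms (3/7)
4. 797.342ms @ 12/7 + 199.336ms (3/7)
5. 996.678ms @ 15/7 + 199.336ms (3/7)
6. 1196.013ms @ 18/7 + 199.336ms (3/7)

note 6 onset = 18/7b = 1196.013ms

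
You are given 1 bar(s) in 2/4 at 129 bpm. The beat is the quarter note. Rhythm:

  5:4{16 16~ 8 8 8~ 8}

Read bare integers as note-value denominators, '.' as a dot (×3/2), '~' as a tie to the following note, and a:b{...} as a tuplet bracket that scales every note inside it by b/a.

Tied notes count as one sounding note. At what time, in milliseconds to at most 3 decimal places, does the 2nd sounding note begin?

1. 0.0ms @ 0 + 93.023ms (1/5)
2. 93.023ms @ 1/5 + 279.07ms (3/5)
3. 372.093ms @ 4/5 + 186.047ms (2/5)
4. 558.14ms @ 6/5 + 372.093ms (4/5)

note 2 onset = 1/5b = 93.023ms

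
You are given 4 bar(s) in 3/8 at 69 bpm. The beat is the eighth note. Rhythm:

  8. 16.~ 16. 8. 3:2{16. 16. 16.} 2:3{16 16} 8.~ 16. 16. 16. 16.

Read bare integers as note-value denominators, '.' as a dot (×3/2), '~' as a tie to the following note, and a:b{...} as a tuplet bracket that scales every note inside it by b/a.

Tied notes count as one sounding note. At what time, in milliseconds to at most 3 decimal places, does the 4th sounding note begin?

1. 0.0ms @ 0 + 1304.348ms (3/2)
2. 1304.348ms @ 3/2 + 1304.348ms (3/2)
3. 2608.696ms @ 3 + 1304.348ms (3/2)
4. 3913.043ms @ 9/2 + 434.783ms (1/2)
5. 4347.826ms @ 5 + 434.783ms (1/2)
6. 4782.609ms @ 11/2 + 434.783ms (1/2)
7. 5217.391ms @ 6 + 652.174ms (3/4)
8. 5869.565ms @ 27/4 + 652.174ms (3/4)
9. 6521.739ms @ 15/2 + 1956.522ms (9/4)
10. 8478.261ms @ 39/4 + 652.174ms (3/4)
11. 9130.435ms @ 21/2 + 652.174ms (3/4)
12. 9782.609ms @ 45/4 + 652.174ms (3/4)

note 4 onset = 9/2b = 3913.043ms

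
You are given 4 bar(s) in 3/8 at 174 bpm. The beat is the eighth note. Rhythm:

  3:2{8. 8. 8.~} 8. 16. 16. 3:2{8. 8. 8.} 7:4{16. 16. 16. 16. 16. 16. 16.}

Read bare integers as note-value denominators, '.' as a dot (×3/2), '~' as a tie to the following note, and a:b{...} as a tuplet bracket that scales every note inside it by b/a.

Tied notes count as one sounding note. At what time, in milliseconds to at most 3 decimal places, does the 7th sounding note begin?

note 7 onset = 7b = 2413.793ms

1. 0.0ms @ 0 + 344.828ms (1)
2. 344.828ms @ 1 + 344.828ms (1)
3. 689.655ms @ 2 + 862.069ms (5/2)
4. 1551.724ms @ 9/2 + 258.621ms (3/4)
5. 1810.345ms @ 21/4 + 258.621ms (3/4)
6. 2068.966ms @ 6 + 344.828ms (1)
7. 2413.793ms @ 7 + 344.828ms (1)
8. 2758.621ms @ 8 + 344.828ms (1)
9. 3103.448ms @ 9 + 147.783ms (3/7)
10. 3251.232ms @ 66/7 + 147.783ms (3/7)
11. 3399.015ms @ 69/7 + 147.783ms (3/7)
12. 3546.798ms @ 72/7 + 147.783ms (3/7)
13. 3694.581ms @ 75/7 + 147.783ms (3/7)
14. 3842.365ms @ 78/7 + 147.783ms (3/7)
15. 3990.148ms @ 81/7 + 147.783ms (3/7)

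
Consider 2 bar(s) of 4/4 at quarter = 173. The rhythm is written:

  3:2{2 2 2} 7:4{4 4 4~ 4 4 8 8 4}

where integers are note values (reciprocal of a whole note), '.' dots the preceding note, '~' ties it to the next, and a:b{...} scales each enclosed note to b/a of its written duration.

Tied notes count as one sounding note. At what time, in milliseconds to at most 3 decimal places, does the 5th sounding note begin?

note 5 onset = 32/7b = 1585.467ms

1. 0.0ms @ 0 + 462.428ms (4/3)
2. 462.428ms @ 4/3 + 462.428ms (4/3)
3. 924.855ms @ 8/3 + 462.428ms (4/3)
4. 1387.283ms @ 4 + 198.183ms (4/7)
5. 1585.467ms @ 32/7 + 198.183ms (4/7)
6. 1783.65ms @ 36/7 + 396.367ms (8/7)
7. 2180.017ms @ 44/7 + 198.183ms (4/7)
8. 2378.2ms @ 48/7 + 99.092ms (2/7)
9. 2477.291ms @ 50/7 + 99.092ms (2/7)
10. 2576.383ms @ 52/7 + 198.183ms (4/7)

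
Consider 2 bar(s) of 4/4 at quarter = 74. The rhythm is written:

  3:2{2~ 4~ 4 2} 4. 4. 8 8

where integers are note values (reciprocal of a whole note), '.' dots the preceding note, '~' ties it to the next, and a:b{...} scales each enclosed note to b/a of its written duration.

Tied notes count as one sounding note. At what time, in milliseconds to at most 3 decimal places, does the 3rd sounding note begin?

1. 0.0ms @ 0 + 2162.162ms (8/3)
2. 2162.162ms @ 8/3 + 1081.081ms (4/3)
3. 3243.243ms @ 4 + 1216.216ms (3/2)
4. 4459.459ms @ 11/2 + 1216.216ms (3/2)
5. 5675.676ms @ 7 + 405.405ms (1/2)
6. 6081.081ms @ 15/2 + 405.405ms (1/2)

note 3 onset = 4b = 3243.243ms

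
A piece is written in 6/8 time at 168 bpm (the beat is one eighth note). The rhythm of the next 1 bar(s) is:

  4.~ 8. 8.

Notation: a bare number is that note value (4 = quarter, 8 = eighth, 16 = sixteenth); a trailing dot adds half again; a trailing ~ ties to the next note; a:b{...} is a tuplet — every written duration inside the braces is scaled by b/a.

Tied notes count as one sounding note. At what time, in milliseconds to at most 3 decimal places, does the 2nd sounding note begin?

note 2 onset = 9/2b = 1607.143ms

1. 0.0ms @ 0 + 1607.143ms (9/2)
2. 1607.143ms @ 9/2 + 535.714ms (3/2)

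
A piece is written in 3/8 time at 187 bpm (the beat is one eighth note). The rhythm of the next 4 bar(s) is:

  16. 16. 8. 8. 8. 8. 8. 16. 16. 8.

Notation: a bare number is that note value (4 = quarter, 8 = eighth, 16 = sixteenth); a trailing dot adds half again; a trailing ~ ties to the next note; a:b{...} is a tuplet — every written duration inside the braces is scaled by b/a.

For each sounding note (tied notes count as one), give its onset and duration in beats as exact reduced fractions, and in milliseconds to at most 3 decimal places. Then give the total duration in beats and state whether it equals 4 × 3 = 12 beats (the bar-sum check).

1) 0.0ms=0b +240.642ms=3/4b
2) 240.642ms=3/4b +240.642ms=3/4b
3) 481.283ms=3/2b +481.283ms=3/2b
4) 962.567ms=3b +481.283ms=3/2b
5) 1443.85ms=9/2b +481.283ms=3/2b
6) 1925.134ms=6b +481.283ms=3/2b
7) 2406.417ms=15/2b +481.283ms=3/2b
8) 2887.701ms=9b +240.642ms=3/4b
9) 3128.342ms=39/4b +240.642ms=3/4b
10) 3368.984ms=21/2b +481.283ms=3/2b
Σ=12b of 12 (187bpm 3/8) — PASS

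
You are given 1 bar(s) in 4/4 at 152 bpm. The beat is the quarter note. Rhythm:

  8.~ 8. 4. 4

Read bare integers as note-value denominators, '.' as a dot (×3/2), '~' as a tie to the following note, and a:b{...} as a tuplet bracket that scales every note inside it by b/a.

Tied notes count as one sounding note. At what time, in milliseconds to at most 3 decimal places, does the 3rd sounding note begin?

note 3 onset = 3b = 1184.211ms

1. 0.0ms @ 0 + 592.105ms (3/2)
2. 592.105ms @ 3/2 + 592.105ms (3/2)
3. 1184.211ms @ 3 + 394.737ms (1)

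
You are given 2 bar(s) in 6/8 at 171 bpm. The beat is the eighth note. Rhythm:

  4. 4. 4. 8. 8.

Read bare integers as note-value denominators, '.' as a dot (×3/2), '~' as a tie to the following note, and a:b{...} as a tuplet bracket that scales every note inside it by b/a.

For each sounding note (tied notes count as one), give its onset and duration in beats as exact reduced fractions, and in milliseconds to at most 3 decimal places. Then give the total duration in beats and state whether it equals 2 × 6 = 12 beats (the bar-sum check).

1) 0.0ms=0b +1052.632ms=3b
2) 1052.632ms=3b +1052.632ms=3b
3) 2105.263ms=6b +1052.632ms=3b
4) 3157.895ms=9b +526.316ms=3/2b
5) 3684.211ms=21/2b +526.316ms=3/2b
Σ=12b of 12 (171bpm 6/8) — PASS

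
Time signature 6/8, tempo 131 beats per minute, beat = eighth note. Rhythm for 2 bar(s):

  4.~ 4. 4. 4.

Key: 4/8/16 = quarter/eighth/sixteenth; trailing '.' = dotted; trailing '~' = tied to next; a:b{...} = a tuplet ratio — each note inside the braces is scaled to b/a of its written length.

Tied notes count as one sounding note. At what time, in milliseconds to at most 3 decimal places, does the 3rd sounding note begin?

1. 0.0ms @ 0 + 2748.092ms (6)
2. 2748.092ms @ 6 + 1374.046ms (3)
3. 4122.137ms @ 9 + 1374.046ms (3)

note 3 onset = 9b = 4122.137ms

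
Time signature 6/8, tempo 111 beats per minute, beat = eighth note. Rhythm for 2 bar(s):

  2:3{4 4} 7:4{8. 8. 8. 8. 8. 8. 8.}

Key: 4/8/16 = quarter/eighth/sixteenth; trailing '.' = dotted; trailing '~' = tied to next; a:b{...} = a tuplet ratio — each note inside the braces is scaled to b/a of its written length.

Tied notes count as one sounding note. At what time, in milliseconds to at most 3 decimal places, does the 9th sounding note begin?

note 9 onset = 78/7b = 6023.166ms

1. 0.0ms @ 0 + 1621.622ms (3)
2. 1621.622ms @ 3 + 1621.622ms (3)
3. 3243.243ms @ 6 + 463.32ms (6/7)
4. 3706.564ms @ 48/7 + 463.32ms (6/7)
5. 4169.884ms @ 54/7 + 463.32ms (6/7)
6. 4633.205ms @ 60/7 + 463.32ms (6/7)
7. 5096.525ms @ 66/7 + 463.32ms (6/7)
8. 5559.846ms @ 72/7 + 463.32ms (6/7)
9. 6023.166ms @ 78/7 + 463.32ms (6/7)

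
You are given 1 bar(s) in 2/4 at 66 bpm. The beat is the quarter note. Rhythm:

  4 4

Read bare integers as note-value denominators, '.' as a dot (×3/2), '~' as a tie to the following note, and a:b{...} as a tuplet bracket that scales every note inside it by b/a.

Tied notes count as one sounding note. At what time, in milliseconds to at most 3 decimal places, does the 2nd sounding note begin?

note 2 onset = 1b = 909.091ms

1. 0.0ms @ 0 + 909.091ms (1)
2. 909.091ms @ 1 + 909.091ms (1)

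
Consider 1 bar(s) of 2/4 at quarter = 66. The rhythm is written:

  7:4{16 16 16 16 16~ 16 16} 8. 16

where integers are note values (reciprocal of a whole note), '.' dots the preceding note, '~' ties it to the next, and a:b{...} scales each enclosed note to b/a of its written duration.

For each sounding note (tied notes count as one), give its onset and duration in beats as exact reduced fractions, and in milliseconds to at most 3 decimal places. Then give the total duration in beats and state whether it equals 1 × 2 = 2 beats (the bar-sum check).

1) 0.0ms=0b +129.87ms=1/7b
2) 129.87ms=1/7b +129.87ms=1/7b
3) 259.74ms=2/7b +129.87ms=1/7b
4) 389.61ms=3/7b +129.87ms=1/7b
5) 519.481ms=4/7b +259.74ms=2/7b
6) 779.221ms=6/7b +129.87ms=1/7b
7) 909.091ms=1b +681.818ms=3/4b
8) 1590.909ms=7/4b +227.273ms=1/4b
Σ=2b of 2 (66bpm 2/4) — PASS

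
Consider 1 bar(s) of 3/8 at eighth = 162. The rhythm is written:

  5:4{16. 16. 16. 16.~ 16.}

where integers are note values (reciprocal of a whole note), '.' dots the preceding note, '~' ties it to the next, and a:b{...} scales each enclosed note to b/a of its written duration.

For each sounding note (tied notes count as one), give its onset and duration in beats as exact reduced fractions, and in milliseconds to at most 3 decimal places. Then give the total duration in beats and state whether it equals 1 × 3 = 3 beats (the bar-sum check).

1) 0.0ms=0b +222.222ms=3/5b
2) 222.222ms=3/5b +222.222ms=3/5b
3) 444.444ms=6/5b +222.222ms=3/5b
4) 666.667ms=9/5b +444.444ms=6/5b
Σ=3b of 3 (162bpm 3/8) — PASS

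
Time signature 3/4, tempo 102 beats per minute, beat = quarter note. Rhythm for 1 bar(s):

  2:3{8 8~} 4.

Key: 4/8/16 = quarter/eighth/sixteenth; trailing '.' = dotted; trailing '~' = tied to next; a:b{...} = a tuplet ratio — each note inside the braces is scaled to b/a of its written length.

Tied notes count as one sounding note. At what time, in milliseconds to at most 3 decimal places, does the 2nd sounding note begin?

note 2 onset = 3/4b = 441.176ms

1. 0.0ms @ 0 + 441.176ms (3/4)
2. 441.176ms @ 3/4 + 1323.529ms (9/4)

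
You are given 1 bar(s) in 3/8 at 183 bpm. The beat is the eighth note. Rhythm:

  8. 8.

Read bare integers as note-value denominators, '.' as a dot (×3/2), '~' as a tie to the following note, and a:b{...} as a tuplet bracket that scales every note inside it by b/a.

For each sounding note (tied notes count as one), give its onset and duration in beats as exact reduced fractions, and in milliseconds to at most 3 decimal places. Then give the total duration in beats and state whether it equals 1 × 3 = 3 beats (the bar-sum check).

1) 0.0ms=0b +491.803ms=3/2b
2) 491.803ms=3/2b +491.803ms=3/2b
Σ=3b of 3 (183bpm 3/8) — PASS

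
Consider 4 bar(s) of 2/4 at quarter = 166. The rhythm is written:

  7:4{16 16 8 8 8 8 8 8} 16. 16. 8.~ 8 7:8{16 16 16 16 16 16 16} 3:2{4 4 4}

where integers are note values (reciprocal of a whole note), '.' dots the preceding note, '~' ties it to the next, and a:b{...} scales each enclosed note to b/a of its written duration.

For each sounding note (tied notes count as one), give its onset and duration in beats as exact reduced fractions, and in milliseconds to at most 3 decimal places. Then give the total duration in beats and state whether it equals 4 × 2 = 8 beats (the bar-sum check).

1) 0.0ms=0b +51.635ms=1/7b
2) 51.635ms=1/7b +51.635ms=1/7b
3) 103.27ms=2/7b +103.27ms=2/7b
4) 206.54ms=4/7b +103.27ms=2/7b
5) 309.811ms=6/7b +103.27ms=2/7b
6) 413.081ms=8/7b +103.27ms=2/7b
7) 516.351ms=10/7b +103.27ms=2/7b
8) 619.621ms=12/7b +103.27ms=2/7b
9) 722.892ms=2b +135.542ms=3/8b
10) 858.434ms=19/8b +135.542ms=3/8b
11) 993.976ms=11/4b +451.807ms=5/4b
12) 1445.783ms=4b +103.27ms=2/7b
13) 1549.053ms=30/7b +103.27ms=2/7b
14) 1652.324ms=32/7b +103.27ms=2/7b
15) 1755.594ms=34/7b +103.27ms=2/7b
16) 1858.864ms=36/7b +103.27ms=2/7b
17) 1962.134ms=38/7b +103.27ms=2/7b
18) 2065.404ms=40/7b +103.27ms=2/7b
19) 2168.675ms=6b +240.964ms=2/3b
20) 2409.639ms=20/3b +240.964ms=2/3b
21) 2650.602ms=22/3b +240.964ms=2/3b
Σ=8b of 8 (166bpm 2/4) — PASS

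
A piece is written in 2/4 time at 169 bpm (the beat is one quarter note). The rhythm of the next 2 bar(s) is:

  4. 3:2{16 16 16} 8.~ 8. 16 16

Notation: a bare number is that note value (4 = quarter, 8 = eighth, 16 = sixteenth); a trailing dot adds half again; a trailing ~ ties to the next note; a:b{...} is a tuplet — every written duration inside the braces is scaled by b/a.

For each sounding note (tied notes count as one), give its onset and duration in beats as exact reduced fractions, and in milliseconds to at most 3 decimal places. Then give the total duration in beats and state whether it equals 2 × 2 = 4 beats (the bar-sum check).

1) 0.0ms=0b +532.544ms=3/2b
2) 532.544ms=3/2b +59.172ms=1/6b
3) 591.716ms=5/3b +59.172ms=1/6b
4) 650.888ms=11/6b +59.172ms=1/6b
5) 710.059ms=2b +532.544ms=3/2b
6) 1242.604ms=7/2b +88.757ms=1/4b
7) 1331.361ms=15/4b +88.757ms=1/4b
Σ=4b of 4 (169bpm 2/4) — PASS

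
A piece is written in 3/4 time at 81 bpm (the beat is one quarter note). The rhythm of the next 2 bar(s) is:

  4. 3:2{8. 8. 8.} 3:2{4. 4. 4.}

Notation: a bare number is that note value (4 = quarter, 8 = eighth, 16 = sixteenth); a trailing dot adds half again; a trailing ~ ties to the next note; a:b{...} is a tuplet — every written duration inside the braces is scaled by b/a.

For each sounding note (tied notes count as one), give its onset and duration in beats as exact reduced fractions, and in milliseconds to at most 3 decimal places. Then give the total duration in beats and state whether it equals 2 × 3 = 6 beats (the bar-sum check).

1) 0.0ms=0b +1111.111ms=3/2b
2) 1111.111ms=3/2b +370.37ms=1/2b
3) 1481.481ms=2b +370.37ms=1/2b
4) 1851.852ms=5/2b +370.37ms=1/2b
5) 2222.222ms=3b +740.741ms=1b
6) 2962.963ms=4b +740.741ms=1b
7) 3703.704ms=5b +740.741ms=1b
Σ=6b of 6 (81bpm 3/4) — PASS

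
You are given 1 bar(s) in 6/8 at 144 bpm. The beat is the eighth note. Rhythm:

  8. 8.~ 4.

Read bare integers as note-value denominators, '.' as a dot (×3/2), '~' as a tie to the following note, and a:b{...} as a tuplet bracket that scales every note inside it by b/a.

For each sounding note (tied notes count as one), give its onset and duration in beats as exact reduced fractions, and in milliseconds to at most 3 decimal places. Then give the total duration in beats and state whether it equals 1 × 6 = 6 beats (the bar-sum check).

1) 0.0ms=0b +625.0ms=3/2b
2) 625.0ms=3/2b +1875.0ms=9/2b
Σ=6b of 6 (144bpm 6/8) — PASS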